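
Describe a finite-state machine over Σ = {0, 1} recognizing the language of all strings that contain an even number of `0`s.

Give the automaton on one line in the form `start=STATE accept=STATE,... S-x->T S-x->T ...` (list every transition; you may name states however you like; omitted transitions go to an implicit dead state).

start=A accept=A A-0->B A-1->A B-0->A B-1->B

The only thing that matters is how many `0`s have appeared, reduced mod 2. Use one state per residue: A for 0, …, B for 1. Reading `0` moves to the next residue; anything else stays put. A is accepting.
With 2 states:
       0  1 
>* A   B  A 
   B   A  B 
(> = start, * = accepting)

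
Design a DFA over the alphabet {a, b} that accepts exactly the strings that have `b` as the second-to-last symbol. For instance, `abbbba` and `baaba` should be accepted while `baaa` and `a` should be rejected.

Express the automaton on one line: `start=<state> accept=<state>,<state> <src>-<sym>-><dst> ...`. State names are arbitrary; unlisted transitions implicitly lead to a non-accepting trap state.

start=S0 accept=S5,S6 S0-a->S1 S0-b->S2 S1-a->S3 S1-b->S4 S2-a->S5 S2-b->S6 S3-a->S3 S3-b->S4 S4-a->S5 S4-b->S6 S5-a->S3 S5-b->S4 S6-a->S5 S6-b->S6

A DFA must remember the last 2 symbols (since which symbol is second-to-last isn't known until the input ends). Use one state per possible window of the last ≤2 symbols; accept from those whose window starts with `b`.
7 states suffice.
        a   b  
>  S0   S1  S2 
   S1   S3  S4 
   S2   S5  S6 
   S3   S3  S4 
   S4   S5  S6 
 * S5   S3  S4 
 * S6   S5  S6 
(> = start, * = accepting)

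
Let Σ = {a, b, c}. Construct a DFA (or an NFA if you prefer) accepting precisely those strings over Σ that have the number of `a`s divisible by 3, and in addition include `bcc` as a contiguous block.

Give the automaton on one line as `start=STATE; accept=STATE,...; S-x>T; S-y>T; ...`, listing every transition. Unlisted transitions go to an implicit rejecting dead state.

start=q0; accept=q8; q0-a>q1; q0-b>q2; q0-c>q0; q1-a>q3; q1-b>q4; q1-c>q1; q2-a>q1; q2-b>q2; q2-c>q5; q3-a>q0; q3-b>q6; q3-c>q3; q4-a>q3; q4-b>q4; q4-c>q7; q5-a>q1; q5-b>q2; q5-c>q8; q6-a>q0; q6-b>q6; q6-c>q9; q7-a>q3; q7-b>q4; q7-c>q10; q8-a>q10; q8-b>q8; q8-c>q8; q9-a>q0; q9-b>q6; q9-c>q11; q10-a>q11; q10-b>q10; q10-c>q10; q11-a>q8; q11-b>q11; q11-c>q11

Build one automaton per condition and run them in lockstep. The first has 3 states tracking the count of `a`s modulo 3; the second has 4 states tracking whether and how much of `bcc` has been seen. A product state is a pair (one from each), accepting exactly when both do.
A 12-state machine:
          a    b    c  
>  q0     q1   q2   q0 
   q1     q3   q4   q1 
   q2     q1   q2   q5 
   q3     q0   q6   q3 
   q4     q3   q4   q7 
   q5     q1   q2   q8 
   q6     q0   q6   q9 
   q7     q3   q4  q10 
 * q8    q10   q8   q8 
   q9     q0   q6  q11 
   q10   q11  q10  q10 
   q11    q8  q11  q11 
(> = start, * = accepting)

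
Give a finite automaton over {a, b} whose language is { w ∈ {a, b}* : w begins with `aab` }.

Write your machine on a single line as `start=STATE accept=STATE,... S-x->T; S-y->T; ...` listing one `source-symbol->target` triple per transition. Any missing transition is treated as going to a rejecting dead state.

start=S0; accept=S3; S0-a->S1; S0-b->S4; S1-a->S2; S1-b->S4; S2-a->S4; S2-b->S3; S3-a->S3; S3-b->S3; S4-a->S4; S4-b->S4

Check the first 3 symbols one by one: S0 through S2 record how many have matched `aab` so far; any wrong symbol goes to the dead state S4. After all 3 match we enter the accepting sink S3.
With 5 states:
        a   b  
>  S0   S1  S4 
   S1   S2  S4 
   S2   S4  S3 
 * S3   S3  S3 
   S4   S4  S4 
(> = start, * = accepting)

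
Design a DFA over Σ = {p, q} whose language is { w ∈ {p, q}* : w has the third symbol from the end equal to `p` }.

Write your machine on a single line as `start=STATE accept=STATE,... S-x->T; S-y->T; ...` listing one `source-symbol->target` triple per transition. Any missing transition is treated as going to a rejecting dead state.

Because acceptance depends on a position counted from the end, the machine has to buffer the most recent 3 symbols. Make each state the string of the last up-to-3 symbols read; on input `x` shift the window left and append `x`. Accept when the buffered window has length 3 and begins with `p`.
A 15-state machine:
          p    q  
>  S0     S1   S2 
   S1     S3   S4 
   S2     S5   S6 
   S3     S7   S8 
   S4     S9  S10 
   S5    S11  S12 
   S6    S13  S14 
 * S7     S7   S8 
 * S8     S9  S10 
 * S9    S11  S12 
 * S10   S13  S14 
   S11    S7   S8 
   S12    S9  S10 
   S13   S11  S12 
   S14   S13  S14 
(> = start, * = accepting)

start=S0; accept=S7,S8,S9,S10; S0-p->S1; S0-q->S2; S1-p->S3; S1-q->S4; S2-p->S5; S2-q->S6; S3-p->S7; S3-q->S8; S4-p->S9; S4-q->S10; S5-p->S11; S5-q->S12; S6-p->S13; S6-q->S14; S7-p->S7; S7-q->S8; S8-p->S9; S8-q->S10; S9-p->S11; S9-q->S12; S10-p->S13; S10-q->S14; S11-p->S7; S11-q->S8; S12-p->S9; S12-q->S10; S13-p->S11; S13-q->S12; S14-p->S13; S14-q->S14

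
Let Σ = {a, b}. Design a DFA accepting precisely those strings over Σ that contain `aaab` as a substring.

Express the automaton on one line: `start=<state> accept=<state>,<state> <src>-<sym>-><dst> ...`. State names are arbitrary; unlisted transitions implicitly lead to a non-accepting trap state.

start=s0 accept=s4 s0-a->s1 s0-b->s0 s1-a->s2 s1-b->s0 s2-a->s3 s2-b->s0 s3-a->s3 s3-b->s4 s4-a->s4 s4-b->s4

Track how much of `aaab` has been matched so far: state s0 is no progress, s4 is the absorbing accept state reached once `aaab` has occurred. Intermediate states record partial matches; on a mismatch, fall back to the longest reusable overlap.
A 5-state machine:
        a   b  
>  s0   s1  s0 
   s1   s2  s0 
   s2   s3  s0 
   s3   s3  s4 
 * s4   s4  s4 
(> = start, * = accepting)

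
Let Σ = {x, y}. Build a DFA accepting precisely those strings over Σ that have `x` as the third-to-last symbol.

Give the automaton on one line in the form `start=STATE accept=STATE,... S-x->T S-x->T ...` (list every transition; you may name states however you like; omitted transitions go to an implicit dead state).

start=s0 accept=s7,s8,s9,s10 s0-x->s1 s0-y->s2 s1-x->s3 s1-y->s4 s2-x->s5 s2-y->s6 s3-x->s7 s3-y->s8 s4-x->s9 s4-y->s10 s5-x->s11 s5-y->s12 s6-x->s13 s6-y->s14 s7-x->s7 s7-y->s8 s8-x->s9 s8-y->s10 s9-x->s11 s9-y->s12 s10-x->s13 s10-y->s14 s11-x->s7 s11-y->s8 s12-x->s9 s12-y->s10 s13-x->s11 s13-y->s12 s14-x->s13 s14-y->s14

A DFA must remember the last 3 symbols (since which symbol is third-to-last isn't known until the input ends). Use one state per possible window of the last ≤3 symbols; accept from those whose window starts with `x`.
A 15-state machine:
          x    y  
>  s0     s1   s2 
   s1     s3   s4 
   s2     s5   s6 
   s3     s7   s8 
   s4     s9  s10 
   s5    s11  s12 
   s6    s13  s14 
 * s7     s7   s8 
 * s8     s9  s10 
 * s9    s11  s12 
 * s10   s13  s14 
   s11    s7   s8 
   s12    s9  s10 
   s13   s11  s12 
   s14   s13  s14 
(> = start, * = accepting)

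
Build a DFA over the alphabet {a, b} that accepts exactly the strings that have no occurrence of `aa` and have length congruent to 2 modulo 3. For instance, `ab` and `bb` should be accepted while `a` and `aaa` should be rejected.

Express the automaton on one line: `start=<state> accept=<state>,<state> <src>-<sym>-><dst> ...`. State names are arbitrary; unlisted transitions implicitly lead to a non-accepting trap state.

start=s0 accept=s4,s5 s0-a->s1 s0-b->s2 s1-a->s3 s1-b->s4 s2-a->s5 s2-b->s4 s3-a->s6 s3-b->s6 s4-a->s7 s4-b->s0 s5-a->s6 s5-b->s0 s6-a->s8 s6-b->s8 s7-a->s8 s7-b->s2 s8-a->s3 s8-b->s3

Build one automaton per condition and run them in lockstep. One (3 states) tracks partial matches of the forbidden pattern `aa`; the other (3 states) tracks the input length modulo 3. Each combined state is a pair, one component from each; accept when both components accept.
        a   b  
>  s0   s1  s2 
   s1   s3  s4 
   s2   s5  s4 
   s3   s6  s6 
 * s4   s7  s0 
 * s5   s6  s0 
   s6   s8  s8 
   s7   s8  s2 
   s8   s3  s3 
(> = start, * = accepting)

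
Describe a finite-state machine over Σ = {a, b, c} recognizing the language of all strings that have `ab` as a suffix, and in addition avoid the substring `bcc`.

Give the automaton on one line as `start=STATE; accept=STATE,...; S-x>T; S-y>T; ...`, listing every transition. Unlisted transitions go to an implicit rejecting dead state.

start=s0; accept=s3; s0-a>s1; s0-b>s2; s0-c>s0; s1-a>s1; s1-b>s3; s1-c>s0; s2-a>s1; s2-b>s2; s2-c>s4; s3-a>s1; s3-b>s2; s3-c>s4; s4-a>s1; s4-b>s2; s4-c>s5; s5-a>s6; s5-b>s5; s5-c>s5; s6-a>s6; s6-b>s7; s6-c>s5; s7-a>s6; s7-b>s5; s7-c>s5

Run two small machines in parallel and take their product. One (3 states) tracks how much of the suffix `ab` has currently been matched; the other (4 states) tracks partial matches of the forbidden pattern `bcc`. Each combined state is a pair, one component from each; accept when both components accept.
8 states suffice.
        a   b   c  
>  s0   s1  s2  s0 
   s1   s1  s3  s0 
   s2   s1  s2  s4 
 * s3   s1  s2  s4 
   s4   s1  s2  s5 
   s5   s6  s5  s5 
   s6   s6  s7  s5 
   s7   s6  s5  s5 
(> = start, * = accepting)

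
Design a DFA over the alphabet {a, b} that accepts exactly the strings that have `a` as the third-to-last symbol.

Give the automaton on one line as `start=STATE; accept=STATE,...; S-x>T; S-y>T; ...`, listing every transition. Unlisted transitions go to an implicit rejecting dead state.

start=q0; accept=q7,q8,q9,q10; q0-a>q1; q0-b>q2; q1-a>q3; q1-b>q4; q2-a>q5; q2-b>q6; q3-a>q7; q3-b>q8; q4-a>q9; q4-b>q10; q5-a>q11; q5-b>q12; q6-a>q13; q6-b>q14; q7-a>q7; q7-b>q8; q8-a>q9; q8-b>q10; q9-a>q11; q9-b>q12; q10-a>q13; q10-b>q14; q11-a>q7; q11-b>q8; q12-a>q9; q12-b>q10; q13-a>q11; q13-b>q12; q14-a>q13; q14-b>q14

A DFA must remember the last 3 symbols (since which symbol is third-to-last isn't known until the input ends). Use one state per possible window of the last ≤3 symbols; accept from those whose window starts with `a`.
A 15-state machine:
          a    b  
>  q0     q1   q2 
   q1     q3   q4 
   q2     q5   q6 
   q3     q7   q8 
   q4     q9  q10 
   q5    q11  q12 
   q6    q13  q14 
 * q7     q7   q8 
 * q8     q9  q10 
 * q9    q11  q12 
 * q10   q13  q14 
   q11    q7   q8 
   q12    q9  q10 
   q13   q11  q12 
   q14   q13  q14 
(> = start, * = accepting)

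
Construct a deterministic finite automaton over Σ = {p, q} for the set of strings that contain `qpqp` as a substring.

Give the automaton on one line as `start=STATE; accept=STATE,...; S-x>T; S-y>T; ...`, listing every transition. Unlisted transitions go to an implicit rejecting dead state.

Track how much of `qpqp` has been matched so far: state S0 is no progress, S4 is the absorbing accept state reached once `qpqp` has occurred. Intermediate states record partial matches; on a mismatch, fall back to the longest reusable overlap.
With 5 states:
        p   q  
>  S0   S0  S1 
   S1   S2  S1 
   S2   S0  S3 
   S3   S4  S1 
 * S4   S4  S4 
(> = start, * = accepting)

start=S0; accept=S4; S0-p>S0; S0-q>S1; S1-p>S2; S1-q>S1; S2-p>S0; S2-q>S3; S3-p>S4; S3-q>S1; S4-p>S4; S4-q>S4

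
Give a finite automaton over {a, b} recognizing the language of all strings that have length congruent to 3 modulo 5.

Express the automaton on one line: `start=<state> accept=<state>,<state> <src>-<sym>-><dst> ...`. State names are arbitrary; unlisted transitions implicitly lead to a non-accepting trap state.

Count input length modulo 5: every symbol advances one step around the cycle s0 → s1 → s2 → s3 → s4 → s0. Accept at s3.
        a   b  
>  s0   s1  s1 
   s1   s2  s2 
   s2   s3  s3 
 * s3   s4  s4 
   s4   s0  s0 
(> = start, * = accepting)

start=s0 accept=s3 s0-a->s1 s0-b->s1 s1-a->s2 s1-b->s2 s2-a->s3 s2-b->s3 s3-a->s4 s3-b->s4 s4-a->s0 s4-b->s0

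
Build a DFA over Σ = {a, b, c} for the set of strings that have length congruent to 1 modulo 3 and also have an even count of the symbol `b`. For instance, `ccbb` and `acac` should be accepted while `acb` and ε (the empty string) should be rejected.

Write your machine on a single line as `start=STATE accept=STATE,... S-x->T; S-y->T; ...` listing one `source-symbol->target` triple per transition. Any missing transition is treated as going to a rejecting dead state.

Build one automaton per condition and run them in lockstep. The first has 3 states tracking the input length modulo 3; the second has 2 states tracking the count of `b`s modulo 2. A product state is a pair (one from each), accepting exactly when both do.
        a   b   c  
>  q0   q1  q2  q1 
 * q1   q3  q4  q3 
   q2   q4  q3  q4 
   q3   q0  q5  q0 
   q4   q5  q0  q5 
   q5   q2  q1  q2 
(> = start, * = accepting)

start=q0; accept=q1; q0-a->q1; q0-b->q2; q0-c->q1; q1-a->q3; q1-b->q4; q1-c->q3; q2-a->q4; q2-b->q3; q2-c->q4; q3-a->q0; q3-b->q5; q3-c->q0; q4-a->q5; q4-b->q0; q4-c->q5; q5-a->q2; q5-b->q1; q5-c->q2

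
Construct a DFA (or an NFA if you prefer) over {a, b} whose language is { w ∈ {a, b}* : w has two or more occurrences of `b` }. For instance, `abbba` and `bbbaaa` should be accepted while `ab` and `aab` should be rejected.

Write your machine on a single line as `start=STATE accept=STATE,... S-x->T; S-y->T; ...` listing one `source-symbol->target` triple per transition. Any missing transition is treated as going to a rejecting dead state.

Only the number of `b`s matters, and only up to 3. Make a chain q0 → q1 → q2 → q3 advanced by each `b` (with q3 absorbing); every other symbol self-loops. The accepting set is {q2, q3}.
A 4-state machine:
        a   b  
>  q0   q0  q1 
   q1   q1  q2 
 * q2   q2  q3 
 * q3   q3  q3 
(> = start, * = accepting)

start=q0; accept=q2,q3; q0-a->q0; q0-b->q1; q1-a->q1; q1-b->q2; q2-a->q2; q2-b->q3; q3-a->q3; q3-b->q3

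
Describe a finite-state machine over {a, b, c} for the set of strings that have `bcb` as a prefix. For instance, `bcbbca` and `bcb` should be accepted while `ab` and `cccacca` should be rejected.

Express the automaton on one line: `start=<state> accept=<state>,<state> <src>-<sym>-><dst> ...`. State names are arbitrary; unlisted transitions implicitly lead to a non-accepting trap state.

start=q0 accept=q3 q0-a->q4 q0-b->q1 q0-c->q4 q1-a->q4 q1-b->q4 q1-c->q2 q2-a->q4 q2-b->q3 q2-c->q4 q3-a->q3 q3-b->q3 q3-c->q3 q4-a->q4 q4-b->q4 q4-c->q4

Walk along `bcb` while the input agrees: from q0 take `b` to q1, and so on. Any deviation drops to the rejecting sink q4. Once q3 is reached the prefix is confirmed and every continuation is accepted.
        a   b   c  
>  q0   q4  q1  q4 
   q1   q4  q4  q2 
   q2   q4  q3  q4 
 * q3   q3  q3  q3 
   q4   q4  q4  q4 
(> = start, * = accepting)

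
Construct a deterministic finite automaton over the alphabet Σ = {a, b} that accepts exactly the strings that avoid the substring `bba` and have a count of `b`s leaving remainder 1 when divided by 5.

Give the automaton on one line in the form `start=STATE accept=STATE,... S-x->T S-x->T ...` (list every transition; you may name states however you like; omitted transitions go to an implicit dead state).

Handle the two conditions separately and then intersect. The first has 4 states tracking partial matches of the forbidden pattern `bba`; the second has 5 states tracking the count of `b`s modulo 5. A product state is a pair (one from each), accepting exactly when both do.
20 states suffice.
          a    b  
>  S0     S0   S1 
 * S1     S2   S3 
 * S2     S2   S4 
   S3     S5   S6 
   S4     S7   S6 
   S5     S5   S8 
   S6     S8   S9 
   S7     S7  S10 
   S8     S8  S11 
   S9    S11  S12 
   S10   S13   S9 
   S11   S11  S14 
   S12   S14  S15 
   S13   S13  S16 
   S14   S14  S17 
 * S15   S17   S3 
   S16   S18  S12 
   S17   S17   S5 
   S18   S18  S19 
   S19    S0  S15 
(> = start, * = accepting)

start=S0 accept=S1,S2,S15 S0-a->S0 S0-b->S1 S1-a->S2 S1-b->S3 S2-a->S2 S2-b->S4 S3-a->S5 S3-b->S6 S4-a->S7 S4-b->S6 S5-a->S5 S5-b->S8 S6-a->S8 S6-b->S9 S7-a->S7 S7-b->S10 S8-a->S8 S8-b->S11 S9-a->S11 S9-b->S12 S10-a->S13 S10-b->S9 S11-a->S11 S11-b->S14 S12-a->S14 S12-b->S15 S13-a->S13 S13-b->S16 S14-a->S14 S14-b->S17 S15-a->S17 S15-b->S3 S16-a->S18 S16-b->S12 S17-a->S17 S17-b->S5 S18-a->S18 S18-b->S19 S19-a->S0 S19-b->S15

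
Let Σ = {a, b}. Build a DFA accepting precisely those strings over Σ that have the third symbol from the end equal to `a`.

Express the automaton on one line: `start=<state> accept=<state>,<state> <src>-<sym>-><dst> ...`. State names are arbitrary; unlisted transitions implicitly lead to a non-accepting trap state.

start=s0 accept=s7,s8,s9,s10 s0-a->s1 s0-b->s2 s1-a->s3 s1-b->s4 s2-a->s5 s2-b->s6 s3-a->s7 s3-b->s8 s4-a->s9 s4-b->s10 s5-a->s11 s5-b->s12 s6-a->s13 s6-b->s14 s7-a->s7 s7-b->s8 s8-a->s9 s8-b->s10 s9-a->s11 s9-b->s12 s10-a->s13 s10-b->s14 s11-a->s7 s11-b->s8 s12-a->s9 s12-b->s10 s13-a->s11 s13-b->s12 s14-a->s13 s14-b->s14

A DFA must remember the last 3 symbols (since which symbol is third-to-last isn't known until the input ends). Use one state per possible window of the last ≤3 symbols; accept from those whose window starts with `a`.
A 15-state machine:
          a    b  
>  s0     s1   s2 
   s1     s3   s4 
   s2     s5   s6 
   s3     s7   s8 
   s4     s9  s10 
   s5    s11  s12 
   s6    s13  s14 
 * s7     s7   s8 
 * s8     s9  s10 
 * s9    s11  s12 
 * s10   s13  s14 
   s11    s7   s8 
   s12    s9  s10 
   s13   s11  s12 
   s14   s13  s14 
(> = start, * = accepting)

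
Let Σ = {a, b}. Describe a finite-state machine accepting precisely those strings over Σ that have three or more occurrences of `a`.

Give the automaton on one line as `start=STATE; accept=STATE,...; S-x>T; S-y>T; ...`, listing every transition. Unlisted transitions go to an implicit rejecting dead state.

Count `a`s, saturating at 4: states q0 through q3 mean 0 through 3 `a`s seen; q4 means more than 3. Each `a` increments (capped at q4); other symbols loop. Accept from {q3, q4}.
A 5-state machine:
        a   b  
>  q0   q1  q0 
   q1   q2  q1 
   q2   q3  q2 
 * q3   q4  q3 
 * q4   q4  q4 
(> = start, * = accepting)

start=q0; accept=q3,q4; q0-a>q1; q0-b>q0; q1-a>q2; q1-b>q1; q2-a>q3; q2-b>q2; q3-a>q4; q3-b>q3; q4-a>q4; q4-b>q4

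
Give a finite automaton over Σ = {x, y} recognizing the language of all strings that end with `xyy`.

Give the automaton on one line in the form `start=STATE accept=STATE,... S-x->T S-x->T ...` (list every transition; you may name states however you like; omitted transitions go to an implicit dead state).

Let each state record the length of the longest suffix of the input read so far that is also a prefix of `xyy`. s1 means the last symbol is `x`; s2 means the last 2 symbols are `xy`; s3 means the last 3 symbols are `xyy`. Accept only at s3, where the string currently ends in `xyy`.
        x   y  
>  s0   s1  s0 
   s1   s1  s2 
   s2   s1  s3 
 * s3   s1  s0 
(> = start, * = accepting)

start=s0 accept=s3 s0-x->s1 s0-y->s0 s1-x->s1 s1-y->s2 s2-x->s1 s2-y->s3 s3-x->s1 s3-y->s0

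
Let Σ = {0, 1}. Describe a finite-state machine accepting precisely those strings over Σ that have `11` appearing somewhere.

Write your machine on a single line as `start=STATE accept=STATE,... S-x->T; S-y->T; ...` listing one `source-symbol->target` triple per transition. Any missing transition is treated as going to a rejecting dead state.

start=s0; accept=s2; s0-0->s0; s0-1->s1; s1-0->s0; s1-1->s2; s2-0->s2; s2-1->s2

Track how much of `11` has been matched so far: state s0 is no progress, s2 is the absorbing accept state reached once `11` has occurred. Intermediate states record partial matches; on a mismatch, fall back to the longest reusable overlap.
With 3 states:
        0   1  
>  s0   s0  s1 
   s1   s0  s2 
 * s2   s2  s2 
(> = start, * = accepting)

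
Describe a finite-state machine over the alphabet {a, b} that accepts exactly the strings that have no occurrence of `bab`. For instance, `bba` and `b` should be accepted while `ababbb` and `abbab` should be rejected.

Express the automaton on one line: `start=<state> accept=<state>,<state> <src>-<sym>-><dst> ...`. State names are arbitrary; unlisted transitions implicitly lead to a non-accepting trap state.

start=S0 accept=S0,S1,S2 S0-a->S0 S0-b->S1 S1-a->S2 S1-b->S1 S2-a->S0 S2-b->S3 S3-a->S3 S3-b->S3

This is the complement of 'contains `bab`'. Use the same substring-matching states — S0 through S3 holding how much of `bab` has just been matched — but flip the accepting set: everything except the trap S3 accepts.
        a   b  
>* S0   S0  S1 
 * S1   S2  S1 
 * S2   S0  S3 
   S3   S3  S3 
(> = start, * = accepting)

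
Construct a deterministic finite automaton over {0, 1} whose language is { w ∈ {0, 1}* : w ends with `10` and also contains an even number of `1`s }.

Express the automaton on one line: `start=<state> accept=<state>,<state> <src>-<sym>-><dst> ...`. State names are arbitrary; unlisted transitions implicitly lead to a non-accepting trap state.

Build one automaton per condition and run them in lockstep. The first has 3 states tracking how much of the suffix `10` has currently been matched; the second has 2 states tracking the count of `1`s modulo 2. A product state is a pair (one from each), accepting exactly when both do. After merging equivalent states the machine shrinks.
        0   1  
>  S0   S0  S1 
   S1   S1  S2 
   S2   S3  S1 
 * S3   S0  S1 
(> = start, * = accepting)

start=S0 accept=S3 S0-0->S0 S0-1->S1 S1-0->S1 S1-1->S2 S2-0->S3 S2-1->S1 S3-0->S0 S3-1->S1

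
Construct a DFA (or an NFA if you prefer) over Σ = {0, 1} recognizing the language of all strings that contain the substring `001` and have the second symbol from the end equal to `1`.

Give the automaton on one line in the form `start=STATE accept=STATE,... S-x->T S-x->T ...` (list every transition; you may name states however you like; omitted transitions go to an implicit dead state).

Build one automaton per condition and run them in lockstep. One (4 states) tracks whether and how much of `001` has been seen; the other (7 states) tracks the last 2 symbols read. Each combined state is a pair, one component from each; accept when both components accept.
With 11 states:
          0    1  
>  q0     q1   q2 
   q1     q3   q4 
   q2     q5   q6 
   q3     q3   q7 
   q4     q5   q6 
   q5     q3   q4 
   q6     q5   q6 
   q7     q8   q9 
 * q8    q10   q7 
 * q9     q8   q9 
   q10   q10   q7 
(> = start, * = accepting)

start=q0 accept=q8,q9 q0-0->q1 q0-1->q2 q1-0->q3 q1-1->q4 q2-0->q5 q2-1->q6 q3-0->q3 q3-1->q7 q4-0->q5 q4-1->q6 q5-0->q3 q5-1->q4 q6-0->q5 q6-1->q6 q7-0->q8 q7-1->q9 q8-0->q10 q8-1->q7 q9-0->q8 q9-1->q9 q10-0->q10 q10-1->q7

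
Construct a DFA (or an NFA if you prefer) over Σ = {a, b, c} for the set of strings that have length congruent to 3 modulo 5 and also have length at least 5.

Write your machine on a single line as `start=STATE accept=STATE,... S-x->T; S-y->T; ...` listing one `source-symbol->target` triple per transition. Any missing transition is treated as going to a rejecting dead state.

start=q0; accept=q8; q0-a->q1; q0-b->q1; q0-c->q1; q1-a->q2; q1-b->q2; q1-c->q2; q2-a->q3; q2-b->q3; q2-c->q3; q3-a->q4; q3-b->q4; q3-c->q4; q4-a->q5; q4-b->q5; q4-c->q5; q5-a->q6; q5-b->q6; q5-c->q6; q6-a->q7; q6-b->q7; q6-c->q7; q7-a->q8; q7-b->q8; q7-c->q8; q8-a->q4; q8-b->q4; q8-c->q4

Build one automaton per condition and run them in lockstep. One (5 states) tracks the input length modulo 5; the other (7 states) tracks the input length, saturating at 6. Each combined state is a pair, one component from each; accept when both components accept. Equivalent product states are then merged.
A 9-state machine:
        a   b   c  
>  q0   q1  q1  q1 
   q1   q2  q2  q2 
   q2   q3  q3  q3 
   q3   q4  q4  q4 
   q4   q5  q5  q5 
   q5   q6  q6  q6 
   q6   q7  q7  q7 
   q7   q8  q8  q8 
 * q8   q4  q4  q4 
(> = start, * = accepting)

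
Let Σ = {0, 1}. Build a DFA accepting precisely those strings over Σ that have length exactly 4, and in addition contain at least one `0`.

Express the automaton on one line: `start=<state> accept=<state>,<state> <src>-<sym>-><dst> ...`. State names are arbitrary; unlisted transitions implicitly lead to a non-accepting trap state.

Handle the two conditions separately and then intersect. The first has 6 states tracking the input length, saturating at 5; the second has 3 states tracking the count of `0`s, saturating at 2. A product state is a pair (one from each), accepting exactly when both do.
With 15 states:
          0    1  
>  q0     q1   q2 
   q1     q3   q4 
   q2     q4   q5 
   q3     q6   q6 
   q4     q6   q7 
   q5     q7   q8 
   q6     q9   q9 
   q7     q9  q10 
   q8    q10  q11 
 * q9    q12  q12 
 * q10   q12  q13 
   q11   q13  q14 
   q12   q12  q12 
   q13   q12  q13 
   q14   q13  q14 
(> = start, * = accepting)

start=q0 accept=q9,q10 q0-0->q1 q0-1->q2 q1-0->q3 q1-1->q4 q2-0->q4 q2-1->q5 q3-0->q6 q3-1->q6 q4-0->q6 q4-1->q7 q5-0->q7 q5-1->q8 q6-0->q9 q6-1->q9 q7-0->q9 q7-1->q10 q8-0->q10 q8-1->q11 q9-0->q12 q9-1->q12 q10-0->q12 q10-1->q13 q11-0->q13 q11-1->q14 q12-0->q12 q12-1->q12 q13-0->q12 q13-1->q13 q14-0->q13 q14-1->q14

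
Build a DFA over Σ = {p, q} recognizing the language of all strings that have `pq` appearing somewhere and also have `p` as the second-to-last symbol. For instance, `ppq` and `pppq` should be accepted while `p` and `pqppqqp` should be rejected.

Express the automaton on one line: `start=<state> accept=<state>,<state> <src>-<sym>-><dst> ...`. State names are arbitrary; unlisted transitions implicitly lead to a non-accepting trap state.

start=s0 accept=s4,s9 s0-p->s1 s0-q->s2 s1-p->s3 s1-q->s4 s2-p->s5 s2-q->s6 s3-p->s3 s3-q->s4 s4-p->s7 s4-q->s8 s5-p->s3 s5-q->s4 s6-p->s5 s6-q->s6 s7-p->s9 s7-q->s4 s8-p->s7 s8-q->s8 s9-p->s9 s9-q->s4

Run two small machines in parallel and take their product. One (3 states) tracks whether and how much of `pq` has been seen; the other (7 states) tracks the last 2 symbols read. Each combined state is a pair, one component from each; accept when both components accept.
        p   q  
>  s0   s1  s2 
   s1   s3  s4 
   s2   s5  s6 
   s3   s3  s4 
 * s4   s7  s8 
   s5   s3  s4 
   s6   s5  s6 
   s7   s9  s4 
   s8   s7  s8 
 * s9   s9  s4 
(> = start, * = accepting)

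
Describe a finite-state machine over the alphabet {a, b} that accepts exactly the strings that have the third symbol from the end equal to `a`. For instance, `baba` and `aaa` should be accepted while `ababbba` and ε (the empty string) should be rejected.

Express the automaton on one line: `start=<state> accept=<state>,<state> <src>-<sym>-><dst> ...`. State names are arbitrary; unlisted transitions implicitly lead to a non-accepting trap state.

Because acceptance depends on a position counted from the end, the machine has to buffer the most recent 3 symbols. Make each state the string of the last up-to-3 symbols read; on input `x` shift the window left and append `x`. Accept when the buffered window has length 3 and begins with `a`.
15 states suffice.
          a    b  
>  S0     S1   S2 
   S1     S3   S4 
   S2     S5   S6 
   S3     S7   S8 
   S4     S9  S10 
   S5    S11  S12 
   S6    S13  S14 
 * S7     S7   S8 
 * S8     S9  S10 
 * S9    S11  S12 
 * S10   S13  S14 
   S11    S7   S8 
   S12    S9  S10 
   S13   S11  S12 
   S14   S13  S14 
(> = start, * = accepting)

start=S0 accept=S7,S8,S9,S10 S0-a->S1 S0-b->S2 S1-a->S3 S1-b->S4 S2-a->S5 S2-b->S6 S3-a->S7 S3-b->S8 S4-a->S9 S4-b->S10 S5-a->S11 S5-b->S12 S6-a->S13 S6-b->S14 S7-a->S7 S7-b->S8 S8-a->S9 S8-b->S10 S9-a->S11 S9-b->S12 S10-a->S13 S10-b->S14 S11-a->S7 S11-b->S8 S12-a->S9 S12-b->S10 S13-a->S11 S13-b->S12 S14-a->S13 S14-b->S14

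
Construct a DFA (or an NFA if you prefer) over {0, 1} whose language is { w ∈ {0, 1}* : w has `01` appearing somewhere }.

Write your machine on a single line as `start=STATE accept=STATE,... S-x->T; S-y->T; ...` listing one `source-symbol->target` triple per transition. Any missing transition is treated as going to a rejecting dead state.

start=S0; accept=S2; S0-0->S1; S0-1->S0; S1-0->S1; S1-1->S2; S2-0->S2; S2-1->S2

States S0..S1 record the length of the longest prefix of `01` that matches the current input suffix. Reaching S2 means `01` has been seen, and we stay there forever. Accept from S2.
3 states suffice.
        0   1  
>  S0   S1  S0 
   S1   S1  S2 
 * S2   S2  S2 
(> = start, * = accepting)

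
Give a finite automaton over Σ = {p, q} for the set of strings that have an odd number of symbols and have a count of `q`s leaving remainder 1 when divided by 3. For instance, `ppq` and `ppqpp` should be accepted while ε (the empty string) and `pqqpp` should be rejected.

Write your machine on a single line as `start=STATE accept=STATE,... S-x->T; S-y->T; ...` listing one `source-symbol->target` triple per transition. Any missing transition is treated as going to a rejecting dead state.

start=s0; accept=s2; s0-p->s1; s0-q->s2; s1-p->s0; s1-q->s3; s2-p->s3; s2-q->s4; s3-p->s2; s3-q->s5; s4-p->s5; s4-q->s1; s5-p->s4; s5-q->s0

Build one automaton per condition and run them in lockstep. The first has 2 states tracking the input length modulo 2; the second has 3 states tracking the count of `q`s modulo 3. A product state is a pair (one from each), accepting exactly when both do.
With 6 states:
        p   q  
>  s0   s1  s2 
   s1   s0  s3 
 * s2   s3  s4 
   s3   s2  s5 
   s4   s5  s1 
   s5   s4  s0 
(> = start, * = accepting)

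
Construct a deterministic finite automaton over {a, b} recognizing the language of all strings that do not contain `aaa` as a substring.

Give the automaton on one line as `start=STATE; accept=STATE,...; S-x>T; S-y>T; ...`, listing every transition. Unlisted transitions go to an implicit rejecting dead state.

This is the complement of 'contains `aaa`'. Use the same substring-matching states — s0 through s3 holding how much of `aaa` has just been matched — but flip the accepting set: everything except the trap s3 accepts.
        a   b  
>* s0   s1  s0 
 * s1   s2  s0 
 * s2   s3  s0 
   s3   s3  s3 
(> = start, * = accepting)

start=s0; accept=s0,s1,s2; s0-a>s1; s0-b>s0; s1-a>s2; s1-b>s0; s2-a>s3; s2-b>s0; s3-a>s3; s3-b>s3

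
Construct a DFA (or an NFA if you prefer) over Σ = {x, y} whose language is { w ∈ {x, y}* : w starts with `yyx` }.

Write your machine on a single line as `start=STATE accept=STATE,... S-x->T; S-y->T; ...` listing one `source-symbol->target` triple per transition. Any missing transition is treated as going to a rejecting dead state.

Check the first 3 symbols one by one: s0 through s2 record how many have matched `yyx` so far; any wrong symbol goes to the dead state s4. After all 3 match we enter the accepting sink s3.
A 5-state machine:
        x   y  
>  s0   s4  s1 
   s1   s4  s2 
   s2   s3  s4 
 * s3   s3  s3 
   s4   s4  s4 
(> = start, * = accepting)

start=s0; accept=s3; s0-x->s4; s0-y->s1; s1-x->s4; s1-y->s2; s2-x->s3; s2-y->s4; s3-x->s3; s3-y->s3; s4-x->s4; s4-y->s4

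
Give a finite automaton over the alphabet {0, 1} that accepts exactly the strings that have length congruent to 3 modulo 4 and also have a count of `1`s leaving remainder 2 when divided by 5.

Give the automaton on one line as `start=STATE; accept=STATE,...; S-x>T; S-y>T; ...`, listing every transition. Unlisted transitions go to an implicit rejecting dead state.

Handle the two conditions separately and then intersect. The first has 4 states tracking the input length modulo 4; the second has 5 states tracking the count of `1`s modulo 5. A product state is a pair (one from each), accepting exactly when both do.
          0    1  
>  s0     s1   s2 
   s1     s3   s4 
   s2     s4   s5 
   s3     s6   s7 
   s4     s7   s8 
   s5     s8   s9 
   s6     s0  s10 
   s7    s10  s11 
 * s8    s11  s12 
   s9    s12  s13 
   s10    s2  s14 
   s11   s14  s15 
   s12   s15  s16 
   s13   s16   s1 
   s14    s5  s17 
   s15   s17  s18 
   s16   s18   s3 
   s17    s9  s19 
   s18   s19   s6 
   s19   s13   s0 
(> = start, * = accepting)

start=s0; accept=s8; s0-0>s1; s0-1>s2; s1-0>s3; s1-1>s4; s2-0>s4; s2-1>s5; s3-0>s6; s3-1>s7; s4-0>s7; s4-1>s8; s5-0>s8; s5-1>s9; s6-0>s0; s6-1>s10; s7-0>s10; s7-1>s11; s8-0>s11; s8-1>s12; s9-0>s12; s9-1>s13; s10-0>s2; s10-1>s14; s11-0>s14; s11-1>s15; s12-0>s15; s12-1>s16; s13-0>s16; s13-1>s1; s14-0>s5; s14-1>s17; s15-0>s17; s15-1>s18; s16-0>s18; s16-1>s3; s17-0>s9; s17-1>s19; s18-0>s19; s18-1>s6; s19-0>s13; s19-1>s0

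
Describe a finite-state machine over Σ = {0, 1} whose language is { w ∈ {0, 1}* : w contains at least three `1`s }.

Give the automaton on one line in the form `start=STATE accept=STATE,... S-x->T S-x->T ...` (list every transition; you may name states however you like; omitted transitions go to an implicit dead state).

Count `1`s, saturating at 4: states q0 through q3 mean 0 through 3 `1`s seen; q4 means more than 3. Each `1` increments (capped at q4); other symbols loop. Accept from {q3, q4}.
A 5-state machine:
        0   1  
>  q0   q0  q1 
   q1   q1  q2 
   q2   q2  q3 
 * q3   q3  q4 
 * q4   q4  q4 
(> = start, * = accepting)

start=q0 accept=q3,q4 q0-0->q0 q0-1->q1 q1-0->q1 q1-1->q2 q2-0->q2 q2-1->q3 q3-0->q3 q3-1->q4 q4-0->q4 q4-1->q4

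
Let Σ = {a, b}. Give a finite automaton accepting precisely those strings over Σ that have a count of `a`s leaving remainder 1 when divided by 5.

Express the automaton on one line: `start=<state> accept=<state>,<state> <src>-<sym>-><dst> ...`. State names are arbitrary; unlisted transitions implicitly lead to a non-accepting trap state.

Keep the running count of `a`s modulo 5: each `a` advances along the cycle s0 → s1 → s2 → s3 → s4 → s0 while other symbols loop. Accept at s1.
        a   b  
>  s0   s1  s0 
 * s1   s2  s1 
   s2   s3  s2 
   s3   s4  s3 
   s4   s0  s4 
(> = start, * = accepting)

start=s0 accept=s1 s0-a->s1 s0-b->s0 s1-a->s2 s1-b->s1 s2-a->s3 s2-b->s2 s3-a->s4 s3-b->s3 s4-a->s0 s4-b->s4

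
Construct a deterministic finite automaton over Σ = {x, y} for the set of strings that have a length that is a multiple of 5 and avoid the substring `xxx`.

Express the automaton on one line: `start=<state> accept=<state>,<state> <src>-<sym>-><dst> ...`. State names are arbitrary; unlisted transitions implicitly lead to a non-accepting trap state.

start=q0 accept=q0,q13,q14 q0-x->q1 q0-y->q2 q1-x->q3 q1-y->q4 q2-x->q5 q2-y->q4 q3-x->q6 q3-y->q7 q4-x->q8 q4-y->q7 q5-x->q9 q5-y->q7 q6-x->q6 q6-y->q6 q7-x->q10 q7-y->q11 q8-x->q12 q8-y->q11 q9-x->q6 q9-y->q11 q10-x->q13 q10-y->q0 q11-x->q14 q11-y->q0 q12-x->q6 q12-y->q0 q13-x->q6 q13-y->q2 q14-x->q15 q14-y->q2 q15-x->q6 q15-y->q4

Run two small machines in parallel and take their product. The first has 5 states tracking the input length modulo 5; the second has 4 states tracking partial matches of the forbidden pattern `xxx`. A product state is a pair (one from each), accepting exactly when both do. Minimizing collapses redundant product states.
16 states suffice.
          x    y  
>* q0     q1   q2 
   q1     q3   q4 
   q2     q5   q4 
   q3     q6   q7 
   q4     q8   q7 
   q5     q9   q7 
   q6     q6   q6 
   q7    q10  q11 
   q8    q12  q11 
   q9     q6  q11 
   q10   q13   q0 
   q11   q14   q0 
   q12    q6   q0 
 * q13    q6   q2 
 * q14   q15   q2 
   q15    q6   q4 
(> = start, * = accepting)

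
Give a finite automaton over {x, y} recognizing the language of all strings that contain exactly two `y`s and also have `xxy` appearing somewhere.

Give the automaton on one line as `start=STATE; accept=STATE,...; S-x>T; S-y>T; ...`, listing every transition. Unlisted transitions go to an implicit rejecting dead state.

start=s0; accept=s10; s0-x>s1; s0-y>s2; s1-x>s3; s1-y>s2; s2-x>s4; s2-y>s5; s3-x>s3; s3-y>s6; s4-x>s7; s4-y>s5; s5-x>s8; s5-y>s9; s6-x>s6; s6-y>s10; s7-x>s7; s7-y>s10; s8-x>s11; s8-y>s9; s9-x>s12; s9-y>s9; s10-x>s10; s10-y>s13; s11-x>s11; s11-y>s13; s12-x>s14; s12-y>s9; s13-x>s13; s13-y>s13; s14-x>s14; s14-y>s13

Build one automaton per condition and run them in lockstep. The first has 4 states tracking the count of `y`s, saturating at 3; the second has 4 states tracking whether and how much of `xxy` has been seen. A product state is a pair (one from each), accepting exactly when both do.
          x    y  
>  s0     s1   s2 
   s1     s3   s2 
   s2     s4   s5 
   s3     s3   s6 
   s4     s7   s5 
   s5     s8   s9 
   s6     s6  s10 
   s7     s7  s10 
   s8    s11   s9 
   s9    s12   s9 
 * s10   s10  s13 
   s11   s11  s13 
   s12   s14   s9 
   s13   s13  s13 
   s14   s14  s13 
(> = start, * = accepting)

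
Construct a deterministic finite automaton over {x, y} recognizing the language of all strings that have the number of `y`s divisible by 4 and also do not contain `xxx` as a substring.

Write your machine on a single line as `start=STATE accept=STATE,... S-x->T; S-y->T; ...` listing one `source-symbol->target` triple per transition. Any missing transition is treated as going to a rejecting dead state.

start=S0; accept=S0,S1,S3; S0-x->S1; S0-y->S2; S1-x->S3; S1-y->S2; S2-x->S4; S2-y->S5; S3-x->S6; S3-y->S2; S4-x->S7; S4-y->S5; S5-x->S8; S5-y->S9; S6-x->S6; S6-y->S10; S7-x->S10; S7-y->S5; S8-x->S11; S8-y->S9; S9-x->S12; S9-y->S0; S10-x->S10; S10-y->S13; S11-x->S13; S11-y->S9; S12-x->S14; S12-y->S0; S13-x->S13; S13-y->S15; S14-x->S15; S14-y->S0; S15-x->S15; S15-y->S6

Handle the two conditions separately and then intersect. The first has 4 states tracking the count of `y`s modulo 4; the second has 4 states tracking partial matches of the forbidden pattern `xxx`. A product state is a pair (one from each), accepting exactly when both do.
A 16-state machine:
          x    y  
>* S0     S1   S2 
 * S1     S3   S2 
   S2     S4   S5 
 * S3     S6   S2 
   S4     S7   S5 
   S5     S8   S9 
   S6     S6  S10 
   S7    S10   S5 
   S8    S11   S9 
   S9    S12   S0 
   S10   S10  S13 
   S11   S13   S9 
   S12   S14   S0 
   S13   S13  S15 
   S14   S15   S0 
   S15   S15   S6 
(> = start, * = accepting)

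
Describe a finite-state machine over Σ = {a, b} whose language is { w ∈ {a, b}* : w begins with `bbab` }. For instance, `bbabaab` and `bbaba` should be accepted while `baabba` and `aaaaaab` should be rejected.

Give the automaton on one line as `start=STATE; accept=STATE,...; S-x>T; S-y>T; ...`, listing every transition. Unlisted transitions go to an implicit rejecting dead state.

start=q0; accept=q4; q0-a>q5; q0-b>q1; q1-a>q5; q1-b>q2; q2-a>q3; q2-b>q5; q3-a>q5; q3-b>q4; q4-a>q4; q4-b>q4; q5-a>q5; q5-b>q5

Check the first 4 symbols one by one: q0 through q3 record how many have matched `bbab` so far; any wrong symbol goes to the dead state q5. After all 4 match we enter the accepting sink q4.
        a   b  
>  q0   q5  q1 
   q1   q5  q2 
   q2   q3  q5 
   q3   q5  q4 
 * q4   q4  q4 
   q5   q5  q5 
(> = start, * = accepting)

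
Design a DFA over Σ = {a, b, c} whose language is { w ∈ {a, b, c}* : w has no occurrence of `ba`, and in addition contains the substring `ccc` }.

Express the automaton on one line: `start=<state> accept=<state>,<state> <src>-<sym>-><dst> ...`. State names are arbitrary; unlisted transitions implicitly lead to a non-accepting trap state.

start=q0 accept=q6,q8 q0-a->q0 q0-b->q1 q0-c->q2 q1-a->q3 q1-b->q1 q1-c->q2 q2-a->q0 q2-b->q1 q2-c->q4 q3-a->q3 q3-b->q3 q3-c->q5 q4-a->q0 q4-b->q1 q4-c->q6 q5-a->q3 q5-b->q3 q5-c->q7 q6-a->q6 q6-b->q8 q6-c->q6 q7-a->q3 q7-b->q3 q7-c->q9 q8-a->q9 q8-b->q8 q8-c->q6 q9-a->q9 q9-b->q9 q9-c->q9

Run two small machines in parallel and take their product. The first has 3 states tracking partial matches of the forbidden pattern `ba`; the second has 4 states tracking whether and how much of `ccc` has been seen. A product state is a pair (one from each), accepting exactly when both do.
10 states suffice.
        a   b   c  
>  q0   q0  q1  q2 
   q1   q3  q1  q2 
   q2   q0  q1  q4 
   q3   q3  q3  q5 
   q4   q0  q1  q6 
   q5   q3  q3  q7 
 * q6   q6  q8  q6 
   q7   q3  q3  q9 
 * q8   q9  q8  q6 
   q9   q9  q9  q9 
(> = start, * = accepting)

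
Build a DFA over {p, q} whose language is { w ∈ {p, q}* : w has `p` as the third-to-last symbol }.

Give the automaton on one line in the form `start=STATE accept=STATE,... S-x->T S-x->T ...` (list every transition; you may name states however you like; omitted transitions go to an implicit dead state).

Because acceptance depends on a position counted from the end, the machine has to buffer the most recent 3 symbols. Make each state the string of the last up-to-3 symbols read; on input `x` shift the window left and append `x`. Accept when the buffered window has length 3 and begins with `p`.
15 states suffice.
          p    q  
>  S0     S1   S2 
   S1     S3   S4 
   S2     S5   S6 
   S3     S7   S8 
   S4     S9  S10 
   S5    S11  S12 
   S6    S13  S14 
 * S7     S7   S8 
 * S8     S9  S10 
 * S9    S11  S12 
 * S10   S13  S14 
   S11    S7   S8 
   S12    S9  S10 
   S13   S11  S12 
   S14   S13  S14 
(> = start, * = accepting)

start=S0 accept=S7,S8,S9,S10 S0-p->S1 S0-q->S2 S1-p->S3 S1-q->S4 S2-p->S5 S2-q->S6 S3-p->S7 S3-q->S8 S4-p->S9 S4-q->S10 S5-p->S11 S5-q->S12 S6-p->S13 S6-q->S14 S7-p->S7 S7-q->S8 S8-p->S9 S8-q->S10 S9-p->S11 S9-q->S12 S10-p->S13 S10-q->S14 S11-p->S7 S11-q->S8 S12-p->S9 S12-q->S10 S13-p->S11 S13-q->S12 S14-p->S13 S14-q->S14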